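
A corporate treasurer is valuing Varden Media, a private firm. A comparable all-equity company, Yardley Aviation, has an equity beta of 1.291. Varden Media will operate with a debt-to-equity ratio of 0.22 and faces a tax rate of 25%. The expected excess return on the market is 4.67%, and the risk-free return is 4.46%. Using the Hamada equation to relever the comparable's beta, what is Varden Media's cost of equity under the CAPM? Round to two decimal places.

β_L = β_U × [1 + (1 − t)(D/E)] = 1.291 × [1 + (1 − 0.25) × 0.22]
    = 1.291 × [1 + 0.75 × 0.22] = 1.291 × 1.1650 = 1.5040
E(R) = R_f + β_L × MRP = 4.46% + 1.5040 × 4.67% = 11.48%

11.48%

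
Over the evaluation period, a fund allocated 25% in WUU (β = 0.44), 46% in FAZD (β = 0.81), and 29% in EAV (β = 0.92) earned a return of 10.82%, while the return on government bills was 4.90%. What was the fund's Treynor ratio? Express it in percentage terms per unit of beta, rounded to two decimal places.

7.90%

β_P = 0.25×0.44 + 0.46×0.81 + 0.29×0.92 = 0.7494
Treynor = (R_P − R_f) / β_P = (10.82% − 4.90%) / 0.7494 = 5.92% / 0.7494 = 7.90%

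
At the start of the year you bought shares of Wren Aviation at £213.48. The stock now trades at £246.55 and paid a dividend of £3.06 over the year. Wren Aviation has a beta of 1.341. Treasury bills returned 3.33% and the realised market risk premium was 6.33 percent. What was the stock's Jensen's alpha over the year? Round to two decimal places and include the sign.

Realised HPR = (P1 + D1 − P0) / P0 = (246.55 + 3.06 − 213.48) / 213.48 = 36.13 / 213.48 = 16.9243%
CAPM required = R_f + β·MRP = 3.33% + 1.341 × 6.33% = 11.81853%
α = realised − required = 16.9243% − 11.81853% = +5.11%

+5.11%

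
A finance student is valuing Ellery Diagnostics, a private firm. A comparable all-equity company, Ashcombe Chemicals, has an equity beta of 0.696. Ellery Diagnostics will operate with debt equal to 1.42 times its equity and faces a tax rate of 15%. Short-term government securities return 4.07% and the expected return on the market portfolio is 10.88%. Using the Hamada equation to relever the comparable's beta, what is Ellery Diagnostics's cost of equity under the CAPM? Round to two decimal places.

β_L = β_U × [1 + (1 − t)(D/E)] = 0.696 × [1 + (1 − 0.15) × 1.42]
    = 0.696 × [1 + 0.85 × 1.42] = 0.696 × 2.2070 = 1.5361
MRP = 10.88% − 4.07% = 6.81%
E(R) = R_f + β_L × MRP = 4.07% + 1.5361 × 6.81% = 14.53%

14.53%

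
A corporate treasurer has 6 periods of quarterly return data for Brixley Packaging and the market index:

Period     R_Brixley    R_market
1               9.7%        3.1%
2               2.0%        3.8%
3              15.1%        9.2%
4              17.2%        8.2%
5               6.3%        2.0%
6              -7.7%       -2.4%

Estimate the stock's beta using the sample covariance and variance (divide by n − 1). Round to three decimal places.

Mean R_i = (9.7 + 2.0 + 15.1 + 17.2 + 6.3 − 7.7) / 6 = 7.1000%
Mean R_m = (3.1 + 3.8 + 9.2 + 8.2 + 2.0 − 2.4) / 6 = 3.9833%
Σ(R_i − R̄_i)(R_m − R̄_m) = 179.0200  ⇒  Cov = 179.0200 / 5 = 35.8040
Σ(R_m − R̄_m)² = 90.4883  ⇒  Var(R_m) = 90.4883 / 5 = 18.0977
β = Cov / Var(R_m) = 35.8040 / 18.0977 = 1.9784

1.978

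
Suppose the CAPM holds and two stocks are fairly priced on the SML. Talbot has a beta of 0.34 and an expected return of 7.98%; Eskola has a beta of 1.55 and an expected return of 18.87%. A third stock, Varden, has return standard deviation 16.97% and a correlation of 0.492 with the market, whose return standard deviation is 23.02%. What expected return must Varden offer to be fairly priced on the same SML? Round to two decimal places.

MRP = (18.87% − 7.98%) / (1.55 − 0.34) = 9.0000%
R_f = 7.98% − 0.34 × 9.0000% = 4.9200%
β_Varden = ρ·σ_i/σ_m = 0.492 × 16.97 / 23.02 = 0.3627
E(R_Varden) = R_f + β × MRP = 4.9200% + 0.3627 × 9.0000% = 8.18%

8.18%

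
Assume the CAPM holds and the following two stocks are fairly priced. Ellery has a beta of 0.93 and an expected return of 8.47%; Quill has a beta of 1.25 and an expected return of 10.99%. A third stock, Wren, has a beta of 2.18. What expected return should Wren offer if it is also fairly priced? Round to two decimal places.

MRP (SML slope) = (10.99% − 8.47%) / (1.25 − 0.93) = 2.52% / 0.32 = 7.8750%
R_f (intercept) = 8.47% − 0.93 × 7.8750% = 1.1463%
E(R_Wren) = R_f + β × MRP = 1.1463% + 2.18 × 7.8750% = 18.31%

18.31%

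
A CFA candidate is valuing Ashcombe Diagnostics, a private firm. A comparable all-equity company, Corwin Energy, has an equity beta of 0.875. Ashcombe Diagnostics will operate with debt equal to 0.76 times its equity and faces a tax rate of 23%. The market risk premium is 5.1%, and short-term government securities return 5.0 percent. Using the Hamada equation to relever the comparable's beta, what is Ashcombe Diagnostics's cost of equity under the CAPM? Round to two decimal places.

12.07%

β_L = β_U × [1 + (1 − t)(D/E)] = 0.875 × [1 + (1 − 0.23) × 0.76]
    = 0.875 × [1 + 0.77 × 0.76] = 0.875 × 1.5852 = 1.3871
E(R) = R_f + β_L × MRP = 5.0% + 1.3871 × 5.1% = 12.07%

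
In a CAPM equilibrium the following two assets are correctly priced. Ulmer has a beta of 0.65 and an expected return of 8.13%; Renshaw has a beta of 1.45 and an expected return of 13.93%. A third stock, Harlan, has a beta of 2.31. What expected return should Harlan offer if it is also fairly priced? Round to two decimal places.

20.17%

MRP (SML slope) = (13.93% − 8.13%) / (1.45 − 0.65) = 5.80% / 0.80 = 7.2500%
R_f (intercept) = 8.13% − 0.65 × 7.2500% = 3.4175%
E(R_Harlan) = R_f + β × MRP = 3.4175% + 2.31 × 7.2500% = 20.17%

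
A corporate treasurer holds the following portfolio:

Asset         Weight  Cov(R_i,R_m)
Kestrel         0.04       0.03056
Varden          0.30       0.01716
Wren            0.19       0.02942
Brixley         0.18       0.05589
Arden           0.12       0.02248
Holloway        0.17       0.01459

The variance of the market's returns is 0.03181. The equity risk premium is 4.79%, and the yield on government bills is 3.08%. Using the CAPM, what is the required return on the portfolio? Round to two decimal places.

7.18%

β_Kestrel = 0.03056 / 0.03181 = 0.9607
β_Varden = 0.01716 / 0.03181 = 0.5395
β_Wren = 0.02942 / 0.03181 = 0.9249
β_Brixley = 0.05589 / 0.03181 = 1.7570
β_Arden = 0.02248 / 0.03181 = 0.7067
β_Holloway = 0.01459 / 0.03181 = 0.4587
β_P = Σ w_i β_i = 0.04×0.9607 + 0.30×0.5395 + 0.19×0.9249 + 0.18×1.7570 + 0.12×0.7067 + 0.17×0.4587 = 0.8551
E(R_P) = R_f + β_P × MRP = 3.08% + 0.8551 × 4.79% = 7.18%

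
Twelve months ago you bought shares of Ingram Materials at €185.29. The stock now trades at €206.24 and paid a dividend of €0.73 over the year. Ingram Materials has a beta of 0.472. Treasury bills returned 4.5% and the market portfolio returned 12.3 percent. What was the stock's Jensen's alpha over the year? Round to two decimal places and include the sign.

Realised HPR = (P1 + D1 − P0) / P0 = (206.24 + 0.73 − 185.29) / 185.29 = 21.68 / 185.29 = 11.7006%
MRP = 12.3% − 4.5% = 7.80%
CAPM required = R_f + β·MRP = 4.5% + 0.472 × 7.8% = 8.1816%
α = realised − required = 11.7006% − 8.1816% = +3.52%

+3.52%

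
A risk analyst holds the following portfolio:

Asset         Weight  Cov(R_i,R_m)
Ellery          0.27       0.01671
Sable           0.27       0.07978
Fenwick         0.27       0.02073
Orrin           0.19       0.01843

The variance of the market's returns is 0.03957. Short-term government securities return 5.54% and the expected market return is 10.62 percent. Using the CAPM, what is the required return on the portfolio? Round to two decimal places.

10.05%

β_Ellery = 0.01671 / 0.03957 = 0.4223
β_Sable = 0.07978 / 0.03957 = 2.0162
β_Fenwick = 0.02073 / 0.03957 = 0.5239
β_Orrin = 0.01843 / 0.03957 = 0.4658
β_P = Σ w_i β_i = 0.27×0.4223 + 0.27×2.0162 + 0.27×0.5239 + 0.19×0.4658 = 0.8884
MRP = 10.62% − 5.54% = 5.08%
E(R_P) = R_f + β_P × MRP = 5.54% + 0.8884 × 5.08% = 10.05%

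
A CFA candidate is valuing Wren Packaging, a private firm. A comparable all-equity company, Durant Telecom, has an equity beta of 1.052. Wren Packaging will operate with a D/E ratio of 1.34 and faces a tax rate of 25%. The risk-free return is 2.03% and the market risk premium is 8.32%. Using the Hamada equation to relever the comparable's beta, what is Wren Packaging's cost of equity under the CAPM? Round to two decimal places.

19.58%

β_L = β_U × [1 + (1 − t)(D/E)] = 1.052 × [1 + (1 − 0.25) × 1.34]
    = 1.052 × [1 + 0.75 × 1.34] = 1.052 × 2.0050 = 2.1093
E(R) = R_f + β_L × MRP = 2.03% + 2.1093 × 8.32% = 19.58%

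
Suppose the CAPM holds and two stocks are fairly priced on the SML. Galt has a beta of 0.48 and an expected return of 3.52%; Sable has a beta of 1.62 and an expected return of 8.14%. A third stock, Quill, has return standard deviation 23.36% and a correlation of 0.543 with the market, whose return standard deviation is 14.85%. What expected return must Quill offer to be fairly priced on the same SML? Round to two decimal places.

MRP = (8.14% − 3.52%) / (1.62 − 0.48) = 4.0526%
R_f = 3.52% − 0.48 × 4.0526% = 1.5748%
β_Quill = ρ·σ_i/σ_m = 0.543 × 23.36 / 14.85 = 0.8542
E(R_Quill) = R_f + β × MRP = 1.5748% + 0.8542 × 4.0526% = 5.04%

5.04%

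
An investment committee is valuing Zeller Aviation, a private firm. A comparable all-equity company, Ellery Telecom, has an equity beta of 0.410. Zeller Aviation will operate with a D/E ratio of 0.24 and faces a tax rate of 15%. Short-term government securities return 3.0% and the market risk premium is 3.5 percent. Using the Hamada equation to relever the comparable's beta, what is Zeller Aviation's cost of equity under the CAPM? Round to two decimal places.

β_L = β_U × [1 + (1 − t)(D/E)] = 0.410 × [1 + (1 − 0.15) × 0.24]
    = 0.410 × [1 + 0.85 × 0.24] = 0.410 × 1.2040 = 0.4936
E(R) = R_f + β_L × MRP = 3.0% + 0.4936 × 3.5% = 4.73%

4.73%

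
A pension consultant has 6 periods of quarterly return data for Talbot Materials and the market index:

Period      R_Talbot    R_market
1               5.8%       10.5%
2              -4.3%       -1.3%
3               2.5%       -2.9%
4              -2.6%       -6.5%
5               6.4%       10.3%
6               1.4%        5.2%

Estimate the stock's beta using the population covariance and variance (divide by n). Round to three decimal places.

0.490

Mean R_i = (5.8 − 4.3 + 2.5 − 2.6 + 6.4 + 1.4) / 6 = 1.5333%
Mean R_m = (10.5 − 1.3 − 2.9 − 6.5 + 10.3 + 5.2) / 6 = 2.5500%
Σ(R_i − R̄_i)(R_m − R̄_m) = 125.8800  ⇒  Cov = 125.8800 / 6 = 20.9800
Σ(R_m − R̄_m)² = 256.7150  ⇒  Var(R_m) = 256.7150 / 6 = 42.7858
β = Cov / Var(R_m) = 20.9800 / 42.7858 = 0.4903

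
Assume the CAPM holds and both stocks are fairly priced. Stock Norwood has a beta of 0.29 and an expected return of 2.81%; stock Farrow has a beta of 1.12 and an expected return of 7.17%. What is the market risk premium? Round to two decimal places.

5.25%

Both satisfy E(R) = R_f + β·MRP, so the slope of the SML is
MRP = (7.17% − 2.81%) / (1.12 − 0.29) = 4.36% / 0.83 = 5.2530%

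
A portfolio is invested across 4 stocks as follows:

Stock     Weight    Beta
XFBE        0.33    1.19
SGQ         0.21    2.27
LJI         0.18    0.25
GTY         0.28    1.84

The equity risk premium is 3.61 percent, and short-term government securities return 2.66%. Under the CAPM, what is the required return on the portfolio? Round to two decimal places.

β_P = Σ w_i β_i = 0.33×1.19 + 0.21×2.27 + 0.18×0.25 + 0.28×1.84 = 1.4296
E(R_P) = R_f + β_P × MRP = 2.66% + 1.4296 × 3.61% = 7.82%

7.82%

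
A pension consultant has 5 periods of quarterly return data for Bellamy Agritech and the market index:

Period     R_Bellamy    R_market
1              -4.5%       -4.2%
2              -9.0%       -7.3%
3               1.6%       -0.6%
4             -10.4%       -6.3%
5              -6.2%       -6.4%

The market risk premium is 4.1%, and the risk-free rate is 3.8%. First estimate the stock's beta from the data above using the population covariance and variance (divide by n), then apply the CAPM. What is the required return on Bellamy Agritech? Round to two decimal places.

Mean R_i = (-4.5 − 9.0 + 1.6 − 10.4 − 6.2) / 5 = -5.7000%
Mean R_m = (-4.2 − 7.3 − 0.6 − 6.3 − 6.4) / 5 = -4.9600%
Σ(R_i − R̄_i)(R_m − R̄_m) = 47.4800  ⇒  Cov = 47.4800 / 5 = 9.4960
Σ(R_m − R̄_m)² = 28.9320  ⇒  Var(R_m) = 28.9320 / 5 = 5.7864
β = Cov / Var(R_m) = 9.4960 / 5.7864 = 1.6411
E(R) = R_f + β × MRP = 3.8% + 1.6411 × 4.1% = 10.53%

10.53%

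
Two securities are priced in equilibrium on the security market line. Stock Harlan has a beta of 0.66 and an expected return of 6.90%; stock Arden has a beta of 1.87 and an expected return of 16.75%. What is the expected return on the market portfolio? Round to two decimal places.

Both satisfy E(R) = R_f + β·MRP, so the slope of the SML is
MRP = (16.75% − 6.90%) / (1.87 − 0.66) = 9.85% / 1.21 = 8.1405%
R_f = E(R_Harlan) − β_Harlan·MRP = 6.90% − 0.66 × 8.1405% = 1.5273%
E(R_m) = R_f + MRP = 1.5273% + 8.1405% = 9.67%

9.67%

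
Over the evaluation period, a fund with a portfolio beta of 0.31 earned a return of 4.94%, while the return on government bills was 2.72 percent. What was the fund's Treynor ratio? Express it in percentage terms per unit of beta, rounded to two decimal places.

7.16%

Treynor = (R_P − R_f) / β_P = (4.94% − 2.72%) / 0.3100 = 2.22% / 0.3100 = 7.16%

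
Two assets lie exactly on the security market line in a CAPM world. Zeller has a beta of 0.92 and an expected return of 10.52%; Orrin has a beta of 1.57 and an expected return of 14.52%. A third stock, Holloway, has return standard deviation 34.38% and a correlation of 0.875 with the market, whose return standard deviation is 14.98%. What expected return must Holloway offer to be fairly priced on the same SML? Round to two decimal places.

MRP = (14.52% − 10.52%) / (1.57 − 0.92) = 6.1538%
R_f = 10.52% − 0.92 × 6.1538% = 4.8585%
β_Holloway = ρ·σ_i/σ_m = 0.875 × 34.38 / 14.98 = 2.0082
E(R_Holloway) = R_f + β × MRP = 4.8585% + 2.0082 × 6.1538% = 17.22%

17.22%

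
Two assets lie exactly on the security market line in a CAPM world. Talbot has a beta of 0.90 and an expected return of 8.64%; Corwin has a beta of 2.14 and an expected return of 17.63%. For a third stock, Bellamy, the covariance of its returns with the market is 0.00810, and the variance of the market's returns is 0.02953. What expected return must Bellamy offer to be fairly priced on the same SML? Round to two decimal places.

4.10%

MRP = (17.63% − 8.64%) / (2.14 − 0.90) = 7.2500%
R_f = 8.64% − 0.90 × 7.2500% = 2.1150%
β_Bellamy = Cov / Var(R_m) = 0.00810 / 0.02953 = 0.2743
E(R_Bellamy) = R_f + β × MRP = 2.1150% + 0.2743 × 7.2500% = 4.10%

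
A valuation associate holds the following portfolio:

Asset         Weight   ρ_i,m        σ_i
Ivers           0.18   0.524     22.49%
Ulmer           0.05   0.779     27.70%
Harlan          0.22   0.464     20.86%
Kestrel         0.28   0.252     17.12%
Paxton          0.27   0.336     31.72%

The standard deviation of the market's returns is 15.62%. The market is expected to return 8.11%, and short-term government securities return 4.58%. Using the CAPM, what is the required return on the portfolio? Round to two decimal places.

β_Ivers = 0.524 × 22.49% / 15.62% = 0.7545
β_Ulmer = 0.779 × 27.70% / 15.62% = 1.3815
β_Harlan = 0.464 × 20.86% / 15.62% = 0.6197
β_Kestrel = 0.252 × 17.12% / 15.62% = 0.2762
β_Paxton = 0.336 × 31.72% / 15.62% = 0.6823
β_P = Σ w_i β_i = 0.18×0.7545 + 0.05×1.3815 + 0.22×0.6197 + 0.28×0.2762 + 0.27×0.6823 = 0.6028
MRP = 8.11% − 4.58% = 3.53%
E(R_P) = R_f + β_P × MRP = 4.58% + 0.6028 × 3.53% = 6.71%

6.71%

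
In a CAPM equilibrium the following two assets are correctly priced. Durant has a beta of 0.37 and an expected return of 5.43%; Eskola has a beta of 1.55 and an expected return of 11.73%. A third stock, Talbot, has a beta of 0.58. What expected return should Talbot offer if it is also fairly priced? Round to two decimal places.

6.55%

MRP (SML slope) = (11.73% − 5.43%) / (1.55 − 0.37) = 6.30% / 1.18 = 5.3390%
R_f (intercept) = 5.43% − 0.37 × 5.3390% = 3.4546%
E(R_Talbot) = R_f + β × MRP = 3.4546% + 0.58 × 5.3390% = 6.55%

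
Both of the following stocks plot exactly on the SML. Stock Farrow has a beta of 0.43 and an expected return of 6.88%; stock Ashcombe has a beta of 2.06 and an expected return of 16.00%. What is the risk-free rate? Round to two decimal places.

Both satisfy E(R) = R_f + β·MRP, so the slope of the SML is
MRP = (16.00% − 6.88%) / (2.06 − 0.43) = 9.12% / 1.63 = 5.5951%
R_f = E(R_Farrow) − β_Farrow·MRP = 6.88% − 0.43 × 5.5951% = 4.4741%

4.47%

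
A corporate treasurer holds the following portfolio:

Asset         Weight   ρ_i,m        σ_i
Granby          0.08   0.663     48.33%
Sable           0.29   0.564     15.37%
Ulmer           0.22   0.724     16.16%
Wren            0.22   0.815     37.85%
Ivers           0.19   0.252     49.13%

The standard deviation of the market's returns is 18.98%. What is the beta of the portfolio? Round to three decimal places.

β_Granby = 0.663 × 48.33% / 18.98% = 1.6882
β_Sable = 0.564 × 15.37% / 18.98% = 0.4567
β_Ulmer = 0.724 × 16.16% / 18.98% = 0.6164
β_Wren = 0.815 × 37.85% / 18.98% = 1.6253
β_Ivers = 0.252 × 49.13% / 18.98% = 0.6523
β_P = Σ w_i β_i = 0.08×1.6882 + 0.29×0.4567 + 0.22×0.6164 + 0.22×1.6253 + 0.19×0.6523 = 0.8846

0.885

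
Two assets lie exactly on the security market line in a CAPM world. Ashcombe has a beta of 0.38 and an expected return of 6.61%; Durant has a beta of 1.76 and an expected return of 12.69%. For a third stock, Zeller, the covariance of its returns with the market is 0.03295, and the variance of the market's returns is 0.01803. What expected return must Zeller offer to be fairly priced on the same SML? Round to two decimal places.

MRP = (12.69% − 6.61%) / (1.76 − 0.38) = 4.4058%
R_f = 6.61% − 0.38 × 4.4058% = 4.9358%
β_Zeller = Cov / Var(R_m) = 0.03295 / 0.01803 = 1.8275
E(R_Zeller) = R_f + β × MRP = 4.9358% + 1.8275 × 4.4058% = 12.99%

12.99%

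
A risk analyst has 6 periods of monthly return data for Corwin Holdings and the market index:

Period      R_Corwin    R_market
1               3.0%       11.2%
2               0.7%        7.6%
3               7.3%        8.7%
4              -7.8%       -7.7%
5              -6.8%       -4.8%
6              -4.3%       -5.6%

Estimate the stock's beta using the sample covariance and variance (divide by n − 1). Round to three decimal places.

Mean R_i = (3.0 + 0.7 + 7.3 − 7.8 − 6.8 − 4.3) / 6 = -1.3167%
Mean R_m = (11.2 + 7.6 + 8.7 − 7.7 − 4.8 − 5.6) / 6 = 1.5667%
Σ(R_i − R̄_i)(R_m − R̄_m) = 231.5867  ⇒  Cov = 231.5867 / 5 = 46.3173
Σ(R_m − R̄_m)² = 357.8533  ⇒  Var(R_m) = 357.8533 / 5 = 71.5707
β = Cov / Var(R_m) = 46.3173 / 71.5707 = 0.6472

0.647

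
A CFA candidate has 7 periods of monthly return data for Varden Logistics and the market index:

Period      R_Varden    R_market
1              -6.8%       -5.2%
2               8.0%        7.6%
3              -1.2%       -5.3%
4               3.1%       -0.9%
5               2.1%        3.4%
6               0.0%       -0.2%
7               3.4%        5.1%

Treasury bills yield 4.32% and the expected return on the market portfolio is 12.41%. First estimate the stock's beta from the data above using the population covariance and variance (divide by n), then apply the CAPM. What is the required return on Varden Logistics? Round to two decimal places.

10.79%

Mean R_i = (-6.8 + 8.0 − 1.2 + 3.1 + 2.1 + 0.0 + 3.4) / 7 = 1.2286%
Mean R_m = (-5.2 + 7.6 − 5.3 − 0.9 + 3.4 − 0.2 + 5.1) / 7 = 0.6429%
Σ(R_i − R̄_i)(R_m − R̄_m) = 118.6814  ⇒  Cov = 118.6814 / 7 = 16.9545
Σ(R_m − R̄_m)² = 148.4171  ⇒  Var(R_m) = 148.4171 / 7 = 21.2024
β = Cov / Var(R_m) = 16.9545 / 21.2024 = 0.7997
MRP = 12.41% − 4.32% = 8.09%
E(R) = R_f + β × MRP = 4.32% + 0.7997 × 8.09% = 10.79%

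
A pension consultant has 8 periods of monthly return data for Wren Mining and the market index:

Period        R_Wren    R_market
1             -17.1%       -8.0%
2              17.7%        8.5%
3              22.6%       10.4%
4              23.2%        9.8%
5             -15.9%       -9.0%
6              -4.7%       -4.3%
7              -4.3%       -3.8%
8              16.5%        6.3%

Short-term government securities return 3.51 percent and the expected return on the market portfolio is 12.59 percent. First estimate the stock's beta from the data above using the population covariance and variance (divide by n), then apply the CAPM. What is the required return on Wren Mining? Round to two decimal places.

22.10%

Mean R_i = (-17.1 + 17.7 + 22.6 + 23.2 − 15.9 − 4.7 − 4.3 + 16.5) / 8 = 4.7500%
Mean R_m = (-8.0 + 8.5 + 10.4 + 9.8 − 9.0 − 4.3 − 3.8 + 6.3) / 8 = 1.2375%
Σ(R_i − R̄_i)(R_m − R̄_m) = 986.2250  ⇒  Cov = 986.2250 / 8 = 123.2781
Σ(R_m − R̄_m)² = 481.8188  ⇒  Var(R_m) = 481.8188 / 8 = 60.2274
β = Cov / Var(R_m) = 123.2781 / 60.2274 = 2.0469
MRP = 12.59% − 3.51% = 9.08%
E(R) = R_f + β × MRP = 3.51% + 2.0469 × 9.08% = 22.10%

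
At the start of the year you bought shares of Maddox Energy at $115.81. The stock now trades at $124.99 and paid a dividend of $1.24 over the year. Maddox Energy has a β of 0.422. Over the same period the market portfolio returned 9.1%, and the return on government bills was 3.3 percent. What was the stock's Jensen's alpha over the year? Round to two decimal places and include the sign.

Realised HPR = (P1 + D1 − P0) / P0 = (124.99 + 1.24 − 115.81) / 115.81 = 10.42 / 115.81 = 8.9975%
MRP = 9.1% − 3.3% = 5.80%
CAPM required = R_f + β·MRP = 3.3% + 0.422 × 5.8% = 5.7476%
α = realised − required = 8.9975% − 5.7476% = +3.25%

+3.25%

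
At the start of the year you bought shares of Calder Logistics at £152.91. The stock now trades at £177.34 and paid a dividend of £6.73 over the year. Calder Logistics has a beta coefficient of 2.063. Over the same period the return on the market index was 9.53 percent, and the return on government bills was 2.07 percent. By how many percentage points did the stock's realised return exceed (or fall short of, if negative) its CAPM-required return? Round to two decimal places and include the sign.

Realised HPR = (P1 + D1 − P0) / P0 = (177.34 + 6.73 − 152.91) / 152.91 = 31.16 / 152.91 = 20.3780%
MRP = 9.53% − 2.07% = 7.46%
CAPM required = R_f + β·MRP = 2.07% + 2.063 × 7.46% = 17.45998%
α = realised − required = 20.3780% − 17.45998% = +2.92%

+2.92%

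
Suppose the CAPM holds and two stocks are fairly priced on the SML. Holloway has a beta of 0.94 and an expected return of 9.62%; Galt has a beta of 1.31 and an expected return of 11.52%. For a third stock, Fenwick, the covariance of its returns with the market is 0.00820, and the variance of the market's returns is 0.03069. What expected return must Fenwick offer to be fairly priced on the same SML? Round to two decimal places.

6.17%

MRP = (11.52% − 9.62%) / (1.31 − 0.94) = 5.1351%
R_f = 9.62% − 0.94 × 5.1351% = 4.7930%
β_Fenwick = Cov / Var(R_m) = 0.00820 / 0.03069 = 0.2672
E(R_Fenwick) = R_f + β × MRP = 4.7930% + 0.2672 × 5.1351% = 6.17%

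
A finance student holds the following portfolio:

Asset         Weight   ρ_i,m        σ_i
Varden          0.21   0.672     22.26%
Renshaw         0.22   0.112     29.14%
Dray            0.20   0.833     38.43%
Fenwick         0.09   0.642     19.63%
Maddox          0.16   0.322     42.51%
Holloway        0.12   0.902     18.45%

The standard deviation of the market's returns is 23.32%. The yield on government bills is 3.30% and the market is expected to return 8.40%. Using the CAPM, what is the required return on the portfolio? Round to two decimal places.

β_Varden = 0.672 × 22.26% / 23.32% = 0.6415
β_Renshaw = 0.112 × 29.14% / 23.32% = 0.1400
β_Dray = 0.833 × 38.43% / 23.32% = 1.3727
β_Fenwick = 0.642 × 19.63% / 23.32% = 0.5404
β_Maddox = 0.322 × 42.51% / 23.32% = 0.5870
β_Holloway = 0.902 × 18.45% / 23.32% = 0.7136
β_P = Σ w_i β_i = 0.21×0.6415 + 0.22×0.1400 + 0.20×1.3727 + 0.09×0.5404 + 0.16×0.5870 + 0.12×0.7136 = 0.6682
MRP = 8.40% − 3.30% = 5.10%
E(R_P) = R_f + β_P × MRP = 3.30% + 0.6682 × 5.10% = 6.71%

6.71%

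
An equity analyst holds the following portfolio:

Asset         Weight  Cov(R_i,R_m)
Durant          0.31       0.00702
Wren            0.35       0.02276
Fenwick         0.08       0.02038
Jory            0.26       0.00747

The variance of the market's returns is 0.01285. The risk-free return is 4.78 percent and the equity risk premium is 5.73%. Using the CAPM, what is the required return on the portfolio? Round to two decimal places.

10.90%

β_Durant = 0.00702 / 0.01285 = 0.5463
β_Wren = 0.02276 / 0.01285 = 1.7712
β_Fenwick = 0.02038 / 0.01285 = 1.5860
β_Jory = 0.00747 / 0.01285 = 0.5813
β_P = Σ w_i β_i = 0.31×0.5463 + 0.35×1.7712 + 0.08×1.5860 + 0.26×0.5813 = 1.0673
E(R_P) = R_f + β_P × MRP = 4.78% + 1.0673 × 5.73% = 10.90%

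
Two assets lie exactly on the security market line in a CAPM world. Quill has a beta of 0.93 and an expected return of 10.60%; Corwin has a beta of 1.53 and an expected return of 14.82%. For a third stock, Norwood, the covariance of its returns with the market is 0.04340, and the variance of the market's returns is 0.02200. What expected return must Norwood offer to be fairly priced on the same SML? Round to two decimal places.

MRP = (14.82% − 10.60%) / (1.53 − 0.93) = 7.0333%
R_f = 10.60% − 0.93 × 7.0333% = 4.0590%
β_Norwood = Cov / Var(R_m) = 0.04340 / 0.02200 = 1.9727
E(R_Norwood) = R_f + β × MRP = 4.0590% + 1.9727 × 7.0333% = 17.93%

17.93%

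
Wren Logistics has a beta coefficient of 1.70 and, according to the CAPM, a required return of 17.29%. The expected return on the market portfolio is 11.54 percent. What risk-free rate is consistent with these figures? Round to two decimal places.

3.33%

E(R) = R_f + β(E(R_m) − R_f) = R_f(1 − β) + β·E(R_m)
17.29% = R_f × (1 − 1.70) + 1.70 × 11.54%
17.29% = R_f × -0.70 + 19.6180%
R_f = (17.29% − 19.6180%) / -0.70 = 3.33%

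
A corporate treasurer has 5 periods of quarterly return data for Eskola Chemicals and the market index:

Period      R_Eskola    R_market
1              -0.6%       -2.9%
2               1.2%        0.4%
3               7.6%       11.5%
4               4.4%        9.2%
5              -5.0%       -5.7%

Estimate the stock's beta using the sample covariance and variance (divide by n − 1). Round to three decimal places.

Mean R_i = (-0.6 + 1.2 + 7.6 + 4.4 − 5.0) / 5 = 1.5200%
Mean R_m = (-2.9 + 0.4 + 11.5 + 9.2 − 5.7) / 5 = 2.5000%
Σ(R_i − R̄_i)(R_m − R̄_m) = 139.6000  ⇒  Cov = 139.6000 / 4 = 34.9000
Σ(R_m − R̄_m)² = 226.7000  ⇒  Var(R_m) = 226.7000 / 4 = 56.6750
β = Cov / Var(R_m) = 34.9000 / 56.6750 = 0.6158

0.616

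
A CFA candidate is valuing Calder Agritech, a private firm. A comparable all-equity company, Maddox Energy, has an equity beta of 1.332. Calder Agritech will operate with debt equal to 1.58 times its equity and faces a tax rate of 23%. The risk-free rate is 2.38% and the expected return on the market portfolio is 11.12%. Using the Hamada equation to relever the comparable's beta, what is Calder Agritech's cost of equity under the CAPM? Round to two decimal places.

β_L = β_U × [1 + (1 − t)(D/E)] = 1.332 × [1 + (1 − 0.23) × 1.58]
    = 1.332 × [1 + 0.77 × 1.58] = 1.332 × 2.2166 = 2.9525
MRP = 11.12% − 2.38% = 8.74%
E(R) = R_f + β_L × MRP = 2.38% + 2.9525 × 8.74% = 28.18%

28.18%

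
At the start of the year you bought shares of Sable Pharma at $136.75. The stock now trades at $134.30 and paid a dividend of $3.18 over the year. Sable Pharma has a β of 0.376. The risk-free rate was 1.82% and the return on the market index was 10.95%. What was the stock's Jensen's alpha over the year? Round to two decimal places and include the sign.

Realised HPR = (P1 + D1 − P0) / P0 = (134.30 + 3.18 − 136.75) / 136.75 = 0.73 / 136.75 = 0.5338%
MRP = 10.95% − 1.82% = 9.13%
CAPM required = R_f + β·MRP = 1.82% + 0.376 × 9.13% = 5.25288%
α = realised − required = 0.5338% − 5.25288% = -4.72%

-4.72%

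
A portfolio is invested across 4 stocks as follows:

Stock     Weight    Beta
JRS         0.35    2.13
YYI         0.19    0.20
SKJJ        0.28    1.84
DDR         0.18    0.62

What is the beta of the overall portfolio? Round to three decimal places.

β_P = Σ w_i β_i = 0.35×2.13 + 0.19×0.20 + 0.28×1.84 + 0.18×0.62 = 1.4103

1.410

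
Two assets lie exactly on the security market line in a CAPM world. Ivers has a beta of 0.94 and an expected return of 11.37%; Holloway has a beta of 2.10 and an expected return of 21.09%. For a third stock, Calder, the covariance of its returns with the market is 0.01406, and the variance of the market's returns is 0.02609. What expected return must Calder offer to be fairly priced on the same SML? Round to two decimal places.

8.01%

MRP = (21.09% − 11.37%) / (2.10 − 0.94) = 8.3793%
R_f = 11.37% − 0.94 × 8.3793% = 3.4935%
β_Calder = Cov / Var(R_m) = 0.01406 / 0.02609 = 0.5389
E(R_Calder) = R_f + β × MRP = 3.4935% + 0.5389 × 8.3793% = 8.01%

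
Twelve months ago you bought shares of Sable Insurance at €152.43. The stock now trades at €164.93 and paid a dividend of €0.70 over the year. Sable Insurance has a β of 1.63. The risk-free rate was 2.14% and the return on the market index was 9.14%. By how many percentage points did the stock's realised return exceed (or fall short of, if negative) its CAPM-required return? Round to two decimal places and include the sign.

Realised HPR = (P1 + D1 − P0) / P0 = (164.93 + 0.70 − 152.43) / 152.43 = 13.20 / 152.43 = 8.6597%
MRP = 9.14% − 2.14% = 7.00%
CAPM required = R_f + β·MRP = 2.14% + 1.63 × 7.00% = 13.5500%
α = realised − required = 8.6597% − 13.5500% = -4.89%

-4.89%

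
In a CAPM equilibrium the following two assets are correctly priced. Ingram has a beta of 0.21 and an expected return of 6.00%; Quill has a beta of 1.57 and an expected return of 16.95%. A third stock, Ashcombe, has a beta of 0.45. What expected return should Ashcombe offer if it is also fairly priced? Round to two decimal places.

MRP (SML slope) = (16.95% − 6.00%) / (1.57 − 0.21) = 10.95% / 1.36 = 8.0515%
R_f (intercept) = 6.00% − 0.21 × 8.0515% = 4.3092%
E(R_Ashcombe) = R_f + β × MRP = 4.3092% + 0.45 × 8.0515% = 7.93%

7.93%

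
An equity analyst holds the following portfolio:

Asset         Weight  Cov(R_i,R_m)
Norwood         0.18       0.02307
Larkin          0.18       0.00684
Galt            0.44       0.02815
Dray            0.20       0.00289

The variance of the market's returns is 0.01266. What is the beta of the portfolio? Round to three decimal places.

1.449

β_Norwood = 0.02307 / 0.01266 = 1.8223
β_Larkin = 0.00684 / 0.01266 = 0.5403
β_Galt = 0.02815 / 0.01266 = 2.2235
β_Dray = 0.00289 / 0.01266 = 0.2283
β_P = Σ w_i β_i = 0.18×1.8223 + 0.18×0.5403 + 0.44×2.2235 + 0.20×0.2283 = 1.4493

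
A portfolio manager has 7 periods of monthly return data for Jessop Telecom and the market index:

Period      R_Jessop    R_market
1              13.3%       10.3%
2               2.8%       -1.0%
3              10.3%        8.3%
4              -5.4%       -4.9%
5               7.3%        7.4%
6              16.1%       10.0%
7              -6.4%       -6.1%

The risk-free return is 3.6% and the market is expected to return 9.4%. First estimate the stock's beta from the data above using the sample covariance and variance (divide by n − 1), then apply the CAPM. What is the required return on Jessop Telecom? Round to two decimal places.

10.53%

Mean R_i = (13.3 + 2.8 + 10.3 − 5.4 + 7.3 + 16.1 − 6.4) / 7 = 5.4286%
Mean R_m = (10.3 − 1.0 + 8.3 − 4.9 + 7.4 + 10.0 − 6.1) / 7 = 3.4286%
Σ(R_i − R̄_i)(R_m − R̄_m) = 369.9143  ⇒  Cov = 369.9143 / 6 = 61.6524
Σ(R_m − R̄_m)² = 309.6743  ⇒  Var(R_m) = 309.6743 / 6 = 51.6124
β = Cov / Var(R_m) = 61.6524 / 51.6124 = 1.1945
MRP = 9.4% − 3.6% = 5.80%
E(R) = R_f + β × MRP = 3.6% + 1.1945 × 5.8% = 10.53%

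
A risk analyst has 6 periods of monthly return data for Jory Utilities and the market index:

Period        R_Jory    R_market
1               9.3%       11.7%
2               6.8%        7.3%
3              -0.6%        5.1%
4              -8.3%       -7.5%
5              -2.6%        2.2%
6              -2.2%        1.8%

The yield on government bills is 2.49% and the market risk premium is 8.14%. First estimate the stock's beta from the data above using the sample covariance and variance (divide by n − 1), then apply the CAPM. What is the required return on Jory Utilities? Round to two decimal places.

Mean R_i = (9.3 + 6.8 − 0.6 − 8.3 − 2.6 − 2.2) / 6 = 0.4000%
Mean R_m = (11.7 + 7.3 + 5.1 − 7.5 + 2.2 + 1.8) / 6 = 3.4333%
Σ(R_i − R̄_i)(R_m − R̄_m) = 199.7200  ⇒  Cov = 199.7200 / 5 = 39.9440
Σ(R_m − R̄_m)² = 209.7933  ⇒  Var(R_m) = 209.7933 / 5 = 41.9587
β = Cov / Var(R_m) = 39.9440 / 41.9587 = 0.9520
E(R) = R_f + β × MRP = 2.49% + 0.9520 × 8.14% = 10.24%

10.24%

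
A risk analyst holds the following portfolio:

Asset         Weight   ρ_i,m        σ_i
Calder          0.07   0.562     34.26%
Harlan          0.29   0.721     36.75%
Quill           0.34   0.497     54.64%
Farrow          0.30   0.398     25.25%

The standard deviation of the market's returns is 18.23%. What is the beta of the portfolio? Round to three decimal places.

1.167

β_Calder = 0.562 × 34.26% / 18.23% = 1.0562
β_Harlan = 0.721 × 36.75% / 18.23% = 1.4535
β_Quill = 0.497 × 54.64% / 18.23% = 1.4896
β_Farrow = 0.398 × 25.25% / 18.23% = 0.5513
β_P = Σ w_i β_i = 0.07×1.0562 + 0.29×1.4535 + 0.34×1.4896 + 0.30×0.5513 = 1.1673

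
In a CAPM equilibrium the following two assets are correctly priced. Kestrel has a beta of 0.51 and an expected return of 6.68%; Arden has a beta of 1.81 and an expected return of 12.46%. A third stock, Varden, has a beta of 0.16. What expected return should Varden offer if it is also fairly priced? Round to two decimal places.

5.12%

MRP (SML slope) = (12.46% − 6.68%) / (1.81 − 0.51) = 5.78% / 1.30 = 4.4462%
R_f (intercept) = 6.68% − 0.51 × 4.4462% = 4.4124%
E(R_Varden) = R_f + β × MRP = 4.4124% + 0.16 × 4.4462% = 5.12%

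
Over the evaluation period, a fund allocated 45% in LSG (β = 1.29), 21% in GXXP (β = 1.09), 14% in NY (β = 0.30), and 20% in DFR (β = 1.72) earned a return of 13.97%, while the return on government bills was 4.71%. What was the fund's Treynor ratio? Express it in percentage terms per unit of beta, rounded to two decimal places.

β_P = 0.45×1.29 + 0.21×1.09 + 0.14×0.30 + 0.20×1.72 = 1.1954
Treynor = (R_P − R_f) / β_P = (13.97% − 4.71%) / 1.1954 = 9.26% / 1.1954 = 7.75%

7.75%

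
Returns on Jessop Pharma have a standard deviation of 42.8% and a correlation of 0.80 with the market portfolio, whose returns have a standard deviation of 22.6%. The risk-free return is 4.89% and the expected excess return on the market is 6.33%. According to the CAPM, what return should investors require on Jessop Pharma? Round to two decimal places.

14.48%

β = ρ × σ_i / σ_m = 0.80 × 42.8% / 22.6% = 1.5150
E(R) = 4.89% + 1.5150 × 6.33% = 14.48%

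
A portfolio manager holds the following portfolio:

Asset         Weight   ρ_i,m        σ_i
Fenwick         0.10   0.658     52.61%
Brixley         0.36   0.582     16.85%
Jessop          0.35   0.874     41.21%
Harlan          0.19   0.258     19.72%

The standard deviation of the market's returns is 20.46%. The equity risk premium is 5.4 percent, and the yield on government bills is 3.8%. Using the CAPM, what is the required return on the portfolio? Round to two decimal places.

β_Fenwick = 0.658 × 52.61% / 20.46% = 1.6920
β_Brixley = 0.582 × 16.85% / 20.46% = 0.4793
β_Jessop = 0.874 × 41.21% / 20.46% = 1.7604
β_Harlan = 0.258 × 19.72% / 20.46% = 0.2487
β_P = Σ w_i β_i = 0.10×1.6920 + 0.36×0.4793 + 0.35×1.7604 + 0.19×0.2487 = 1.0051
E(R_P) = R_f + β_P × MRP = 3.8% + 1.0051 × 5.4% = 9.23%

9.23%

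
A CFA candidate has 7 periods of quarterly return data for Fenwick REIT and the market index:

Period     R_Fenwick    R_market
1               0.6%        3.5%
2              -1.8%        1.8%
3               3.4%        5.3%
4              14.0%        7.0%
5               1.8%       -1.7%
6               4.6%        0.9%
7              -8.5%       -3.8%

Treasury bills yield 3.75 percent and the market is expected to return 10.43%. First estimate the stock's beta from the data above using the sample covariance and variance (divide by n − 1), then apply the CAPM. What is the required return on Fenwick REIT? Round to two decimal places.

13.17%

Mean R_i = (0.6 − 1.8 + 3.4 + 14.0 + 1.8 + 4.6 − 8.5) / 7 = 2.0143%
Mean R_m = (3.5 + 1.8 + 5.3 + 7.0 − 1.7 + 0.9 − 3.8) / 7 = 1.8571%
Σ(R_i − R̄_i)(R_m − R̄_m) = 122.0743  ⇒  Cov = 122.0743 / 6 = 20.3457
Σ(R_m − R̄_m)² = 86.5771  ⇒  Var(R_m) = 86.5771 / 6 = 14.4295
β = Cov / Var(R_m) = 20.3457 / 14.4295 = 1.4100
MRP = 10.43% − 3.75% = 6.68%
E(R) = R_f + β × MRP = 3.75% + 1.4100 × 6.68% = 13.17%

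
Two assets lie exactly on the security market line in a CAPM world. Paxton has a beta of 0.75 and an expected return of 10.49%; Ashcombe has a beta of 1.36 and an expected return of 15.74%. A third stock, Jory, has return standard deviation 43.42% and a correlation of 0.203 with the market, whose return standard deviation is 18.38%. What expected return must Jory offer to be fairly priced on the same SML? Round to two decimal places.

MRP = (15.74% − 10.49%) / (1.36 − 0.75) = 8.6066%
R_f = 10.49% − 0.75 × 8.6066% = 4.0351%
β_Jory = ρ·σ_i/σ_m = 0.203 × 43.42 / 18.38 = 0.4796
E(R_Jory) = R_f + β × MRP = 4.0351% + 0.4796 × 8.6066% = 8.16%

8.16%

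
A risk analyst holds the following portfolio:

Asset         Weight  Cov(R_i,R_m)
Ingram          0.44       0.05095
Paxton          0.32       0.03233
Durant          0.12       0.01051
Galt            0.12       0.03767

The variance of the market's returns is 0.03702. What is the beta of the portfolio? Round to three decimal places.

β_Ingram = 0.05095 / 0.03702 = 1.3763
β_Paxton = 0.03233 / 0.03702 = 0.8733
β_Durant = 0.01051 / 0.03702 = 0.2839
β_Galt = 0.03767 / 0.03702 = 1.0176
β_P = Σ w_i β_i = 0.44×1.3763 + 0.32×0.8733 + 0.12×0.2839 + 0.12×1.0176 = 1.0412

1.041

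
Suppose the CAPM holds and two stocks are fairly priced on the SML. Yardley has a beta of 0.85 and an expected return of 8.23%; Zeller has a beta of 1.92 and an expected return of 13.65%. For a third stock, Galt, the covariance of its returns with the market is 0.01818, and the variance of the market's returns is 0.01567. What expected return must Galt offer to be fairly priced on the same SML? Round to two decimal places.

MRP = (13.65% − 8.23%) / (1.92 − 0.85) = 5.0654%
R_f = 8.23% − 0.85 × 5.0654% = 3.9244%
β_Galt = Cov / Var(R_m) = 0.01818 / 0.01567 = 1.1602
E(R_Galt) = R_f + β × MRP = 3.9244% + 1.1602 × 5.0654% = 9.80%

9.80%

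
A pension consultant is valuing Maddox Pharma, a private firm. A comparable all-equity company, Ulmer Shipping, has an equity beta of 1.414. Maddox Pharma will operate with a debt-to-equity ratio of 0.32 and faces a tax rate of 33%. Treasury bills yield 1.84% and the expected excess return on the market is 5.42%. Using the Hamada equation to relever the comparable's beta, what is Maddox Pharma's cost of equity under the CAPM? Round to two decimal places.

11.15%

β_L = β_U × [1 + (1 − t)(D/E)] = 1.414 × [1 + (1 − 0.33) × 0.32]
    = 1.414 × [1 + 0.67 × 0.32] = 1.414 × 1.2144 = 1.7172
E(R) = R_f + β_L × MRP = 1.84% + 1.7172 × 5.42% = 11.15%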